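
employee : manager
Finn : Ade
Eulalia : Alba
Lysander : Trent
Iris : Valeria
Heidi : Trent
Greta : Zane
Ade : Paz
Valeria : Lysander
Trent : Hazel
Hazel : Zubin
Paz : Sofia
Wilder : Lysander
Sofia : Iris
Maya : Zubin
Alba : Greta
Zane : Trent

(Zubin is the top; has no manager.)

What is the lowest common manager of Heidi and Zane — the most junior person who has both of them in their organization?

Trent

Heidi's chain of managers is Trent, Hazel, Zubin. Zane's chain of managers is Trent, Hazel, Zubin. The first manager that appears in both chains is Trent.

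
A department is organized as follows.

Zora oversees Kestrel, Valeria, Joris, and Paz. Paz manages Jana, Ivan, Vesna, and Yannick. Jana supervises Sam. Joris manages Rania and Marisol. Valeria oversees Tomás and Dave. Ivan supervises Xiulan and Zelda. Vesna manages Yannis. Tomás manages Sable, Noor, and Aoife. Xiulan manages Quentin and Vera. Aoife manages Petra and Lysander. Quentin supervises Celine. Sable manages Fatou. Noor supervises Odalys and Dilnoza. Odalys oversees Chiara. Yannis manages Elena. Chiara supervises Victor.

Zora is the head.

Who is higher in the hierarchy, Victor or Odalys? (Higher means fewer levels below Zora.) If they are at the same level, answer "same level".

Victor is 6 levels below Zora; Odalys is 4. Odalys is higher.

Odalys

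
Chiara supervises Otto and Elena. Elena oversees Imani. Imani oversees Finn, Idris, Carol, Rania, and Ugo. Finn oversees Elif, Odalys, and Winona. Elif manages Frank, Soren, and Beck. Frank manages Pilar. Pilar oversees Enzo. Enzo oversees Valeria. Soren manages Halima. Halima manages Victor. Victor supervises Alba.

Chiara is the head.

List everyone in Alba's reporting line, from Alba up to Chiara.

Alba -> Victor -> Halima -> Soren -> Elif -> Finn -> Imani -> Elena -> Chiara

Alba reports to Victor. Victor reports to Halima. Halima reports to Soren. Soren reports to Elif. Elif reports to Finn. Finn reports to Imani. Imani reports to Elena. Elena reports to Chiara. Chiara is at the top.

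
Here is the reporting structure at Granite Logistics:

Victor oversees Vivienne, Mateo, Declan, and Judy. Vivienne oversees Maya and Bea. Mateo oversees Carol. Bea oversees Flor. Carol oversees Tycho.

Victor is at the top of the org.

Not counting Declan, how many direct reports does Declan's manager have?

3

Declan reports to Victor. Victor's other direct reports are Vivienne, Mateo, Judy — 3 peers.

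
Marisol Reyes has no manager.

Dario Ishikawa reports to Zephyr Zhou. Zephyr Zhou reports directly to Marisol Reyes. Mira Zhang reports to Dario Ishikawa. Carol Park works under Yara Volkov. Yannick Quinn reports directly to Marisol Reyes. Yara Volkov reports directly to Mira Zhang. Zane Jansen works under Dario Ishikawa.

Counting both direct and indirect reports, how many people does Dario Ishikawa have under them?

Dario Ishikawa directly manages Mira Zhang, Zane Jansen. Under Mira Zhang: Yara Volkov, Carol Park (2). Zane Jansen has no reports. So Dario Ishikawa's organization is 2 direct reports plus everyone under them: 3 + 1 = 4.

4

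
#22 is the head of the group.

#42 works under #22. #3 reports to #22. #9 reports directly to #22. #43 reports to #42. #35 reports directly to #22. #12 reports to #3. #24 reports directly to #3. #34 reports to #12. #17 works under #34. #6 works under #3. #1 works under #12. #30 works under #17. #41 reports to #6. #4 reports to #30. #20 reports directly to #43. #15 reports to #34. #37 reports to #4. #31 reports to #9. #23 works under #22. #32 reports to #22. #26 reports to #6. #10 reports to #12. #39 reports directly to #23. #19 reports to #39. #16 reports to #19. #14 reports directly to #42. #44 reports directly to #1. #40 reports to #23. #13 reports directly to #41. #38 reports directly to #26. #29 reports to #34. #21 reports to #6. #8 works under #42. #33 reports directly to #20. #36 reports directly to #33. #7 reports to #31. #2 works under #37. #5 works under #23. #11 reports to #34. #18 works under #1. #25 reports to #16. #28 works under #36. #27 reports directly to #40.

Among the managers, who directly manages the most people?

Direct-report counts: #22 has 6; #23 has 3; #40 has 1; #39 has 1; #19 has 1; #16 has 1; #9 has 1; #31 has 1; #3 has 3; #6 has 3; #26 has 1; #41 has 1; #12 has 3; #1 has 2; #34 has 4; #17 has 1; #30 has 1; #4 has 1; #37 has 1; #42 has 3; #43 has 1; #20 has 1; #33 has 1; #36 has 1. The largest is 6, held by #22.

#22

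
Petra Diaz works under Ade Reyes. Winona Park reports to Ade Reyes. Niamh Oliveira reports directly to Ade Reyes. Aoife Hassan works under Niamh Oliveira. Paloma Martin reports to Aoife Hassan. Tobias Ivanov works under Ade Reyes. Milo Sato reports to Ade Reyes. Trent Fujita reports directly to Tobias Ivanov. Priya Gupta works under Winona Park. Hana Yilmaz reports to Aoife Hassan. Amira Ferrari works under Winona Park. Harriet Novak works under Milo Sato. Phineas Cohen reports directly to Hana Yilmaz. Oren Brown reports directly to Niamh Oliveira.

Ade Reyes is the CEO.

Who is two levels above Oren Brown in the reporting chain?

Ade Reyes

Oren Brown reports to Niamh Oliveira, and Niamh Oliveira reports to Ade Reyes. So Oren Brown's skip-level manager is Ade Reyes.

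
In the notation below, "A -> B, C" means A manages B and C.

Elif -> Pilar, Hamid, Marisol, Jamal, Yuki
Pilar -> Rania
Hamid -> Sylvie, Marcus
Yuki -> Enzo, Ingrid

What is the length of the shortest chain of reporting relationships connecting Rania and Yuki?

3

Rania is 2 levels below Elif, and Yuki is 1 level below Elif (their lowest common manager). The shortest path runs up from Rania to Elif and back down to Yuki: 2 + 1 = 3 links.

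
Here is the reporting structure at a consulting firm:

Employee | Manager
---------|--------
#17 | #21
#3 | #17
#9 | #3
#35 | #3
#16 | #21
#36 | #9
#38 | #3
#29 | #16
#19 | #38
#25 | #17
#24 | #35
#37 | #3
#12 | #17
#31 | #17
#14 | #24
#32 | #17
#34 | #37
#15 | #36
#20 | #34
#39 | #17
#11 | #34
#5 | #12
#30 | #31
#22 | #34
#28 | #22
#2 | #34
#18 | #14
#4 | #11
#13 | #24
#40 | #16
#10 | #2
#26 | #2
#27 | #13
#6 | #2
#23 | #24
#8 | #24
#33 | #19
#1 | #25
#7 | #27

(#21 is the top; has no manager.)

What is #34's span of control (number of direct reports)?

#34 directly manages #20, #11, #22, #2. That is 4 direct reports.

4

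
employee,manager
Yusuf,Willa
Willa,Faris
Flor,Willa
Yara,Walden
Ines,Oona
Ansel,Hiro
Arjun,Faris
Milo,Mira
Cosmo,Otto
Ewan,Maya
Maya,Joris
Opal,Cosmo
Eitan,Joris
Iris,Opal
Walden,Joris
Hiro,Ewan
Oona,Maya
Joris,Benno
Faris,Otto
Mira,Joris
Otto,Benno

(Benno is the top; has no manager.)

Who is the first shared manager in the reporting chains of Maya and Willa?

Benno

Maya's chain of managers is Joris, Benno. Willa's chain of managers is Faris, Otto, Benno. The first manager that appears in both chains is Benno.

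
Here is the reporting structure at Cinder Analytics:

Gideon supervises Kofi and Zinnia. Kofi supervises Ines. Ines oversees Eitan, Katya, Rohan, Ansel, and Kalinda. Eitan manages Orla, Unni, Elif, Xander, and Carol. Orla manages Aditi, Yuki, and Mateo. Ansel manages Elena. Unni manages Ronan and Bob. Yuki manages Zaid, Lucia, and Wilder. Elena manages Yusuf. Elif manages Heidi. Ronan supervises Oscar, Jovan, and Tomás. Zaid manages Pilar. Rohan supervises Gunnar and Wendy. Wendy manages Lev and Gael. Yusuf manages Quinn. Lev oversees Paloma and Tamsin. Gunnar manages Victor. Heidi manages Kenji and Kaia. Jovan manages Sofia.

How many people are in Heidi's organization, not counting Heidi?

Heidi directly manages Kenji, Kaia. Kenji has no reports. Kaia has no reports. So Heidi's organization is 2 direct reports plus everyone under them: 1 + 1 = 2.

2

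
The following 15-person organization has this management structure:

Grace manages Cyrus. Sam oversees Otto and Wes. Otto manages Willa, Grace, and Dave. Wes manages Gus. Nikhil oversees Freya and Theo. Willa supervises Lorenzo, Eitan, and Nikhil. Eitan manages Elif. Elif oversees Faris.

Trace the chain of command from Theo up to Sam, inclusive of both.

Theo -> Nikhil -> Willa -> Otto -> Sam

Theo reports to Nikhil. Nikhil reports to Willa. Willa reports to Otto. Otto reports to Sam. Sam is at the top.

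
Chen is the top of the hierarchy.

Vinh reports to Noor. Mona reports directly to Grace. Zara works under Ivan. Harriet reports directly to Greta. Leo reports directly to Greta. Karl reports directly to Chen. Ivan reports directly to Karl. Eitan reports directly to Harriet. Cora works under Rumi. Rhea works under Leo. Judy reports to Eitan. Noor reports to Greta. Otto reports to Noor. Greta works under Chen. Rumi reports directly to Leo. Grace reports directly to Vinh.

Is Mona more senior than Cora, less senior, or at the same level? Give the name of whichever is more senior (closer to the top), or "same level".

Cora

Mona is 5 levels below Chen; Cora is 4. Cora is higher.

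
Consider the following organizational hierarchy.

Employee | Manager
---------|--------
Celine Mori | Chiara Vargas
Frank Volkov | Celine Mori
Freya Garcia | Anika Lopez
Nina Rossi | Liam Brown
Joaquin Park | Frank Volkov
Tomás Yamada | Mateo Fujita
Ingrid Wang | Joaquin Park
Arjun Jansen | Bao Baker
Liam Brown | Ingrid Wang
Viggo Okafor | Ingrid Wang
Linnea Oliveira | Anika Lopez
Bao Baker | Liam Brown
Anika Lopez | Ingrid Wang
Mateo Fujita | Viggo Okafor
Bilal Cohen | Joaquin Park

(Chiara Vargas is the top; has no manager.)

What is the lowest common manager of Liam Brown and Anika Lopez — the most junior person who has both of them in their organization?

Liam Brown's chain of managers is Ingrid Wang, Joaquin Park, Frank Volkov, Celine Mori, Chiara Vargas. Anika Lopez's chain of managers is Ingrid Wang, Joaquin Park, Frank Volkov, Celine Mori, Chiara Vargas. The first manager that appears in both chains is Ingrid Wang.

Ingrid Wang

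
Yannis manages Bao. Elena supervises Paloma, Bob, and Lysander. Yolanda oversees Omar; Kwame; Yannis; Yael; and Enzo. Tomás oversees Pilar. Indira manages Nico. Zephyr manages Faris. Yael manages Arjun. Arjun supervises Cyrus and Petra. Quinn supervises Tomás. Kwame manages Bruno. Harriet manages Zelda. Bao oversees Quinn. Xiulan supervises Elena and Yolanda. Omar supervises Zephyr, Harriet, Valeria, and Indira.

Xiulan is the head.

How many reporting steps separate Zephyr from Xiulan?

3

Chain from Zephyr up to Xiulan: Zephyr → Omar → Yolanda → Xiulan. That is 3 steps up, so Zephyr is 3 levels below Xiulan.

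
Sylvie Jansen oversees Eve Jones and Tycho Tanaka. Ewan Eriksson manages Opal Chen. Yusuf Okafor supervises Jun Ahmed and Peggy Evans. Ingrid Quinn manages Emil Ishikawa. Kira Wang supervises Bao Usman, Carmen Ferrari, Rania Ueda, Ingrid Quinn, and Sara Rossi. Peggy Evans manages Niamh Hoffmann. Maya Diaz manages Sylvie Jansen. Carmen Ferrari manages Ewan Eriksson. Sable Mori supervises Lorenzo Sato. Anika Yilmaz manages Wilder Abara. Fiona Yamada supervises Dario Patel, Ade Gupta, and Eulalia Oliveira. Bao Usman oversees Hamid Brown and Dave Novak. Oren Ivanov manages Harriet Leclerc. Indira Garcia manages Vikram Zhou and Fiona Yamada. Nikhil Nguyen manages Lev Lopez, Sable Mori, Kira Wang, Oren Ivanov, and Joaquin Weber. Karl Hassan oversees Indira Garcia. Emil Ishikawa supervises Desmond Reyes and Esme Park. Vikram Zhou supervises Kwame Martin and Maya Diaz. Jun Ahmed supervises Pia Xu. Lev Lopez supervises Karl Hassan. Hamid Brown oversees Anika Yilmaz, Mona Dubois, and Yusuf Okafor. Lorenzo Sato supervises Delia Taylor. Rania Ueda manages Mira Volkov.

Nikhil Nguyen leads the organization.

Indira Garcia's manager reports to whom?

Lev Lopez

Indira Garcia reports to Karl Hassan, and Karl Hassan reports to Lev Lopez. So Indira Garcia's skip-level manager is Lev Lopez.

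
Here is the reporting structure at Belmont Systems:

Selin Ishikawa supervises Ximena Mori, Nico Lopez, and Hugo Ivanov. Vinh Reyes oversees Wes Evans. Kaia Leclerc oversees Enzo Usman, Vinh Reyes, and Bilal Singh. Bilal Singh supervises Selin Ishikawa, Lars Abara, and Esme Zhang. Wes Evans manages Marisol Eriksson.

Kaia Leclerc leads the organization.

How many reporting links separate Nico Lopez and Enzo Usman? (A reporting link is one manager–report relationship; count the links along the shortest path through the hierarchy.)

4

Nico Lopez is 3 levels below Kaia Leclerc, and Enzo Usman is 1 level below Kaia Leclerc (their lowest common manager). The shortest path runs up from Nico Lopez to Kaia Leclerc and back down to Enzo Usman: 3 + 1 = 4 links.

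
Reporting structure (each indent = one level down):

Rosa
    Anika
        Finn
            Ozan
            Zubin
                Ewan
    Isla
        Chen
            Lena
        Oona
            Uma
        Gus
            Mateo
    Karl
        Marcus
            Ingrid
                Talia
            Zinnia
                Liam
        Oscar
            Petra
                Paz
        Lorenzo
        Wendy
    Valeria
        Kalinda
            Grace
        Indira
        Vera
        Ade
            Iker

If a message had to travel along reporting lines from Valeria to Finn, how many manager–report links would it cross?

3

Valeria is 1 level below Rosa, and Finn is 2 levels below Rosa (their lowest common manager). The shortest path runs up from Valeria to Rosa and back down to Finn: 1 + 2 = 3 links.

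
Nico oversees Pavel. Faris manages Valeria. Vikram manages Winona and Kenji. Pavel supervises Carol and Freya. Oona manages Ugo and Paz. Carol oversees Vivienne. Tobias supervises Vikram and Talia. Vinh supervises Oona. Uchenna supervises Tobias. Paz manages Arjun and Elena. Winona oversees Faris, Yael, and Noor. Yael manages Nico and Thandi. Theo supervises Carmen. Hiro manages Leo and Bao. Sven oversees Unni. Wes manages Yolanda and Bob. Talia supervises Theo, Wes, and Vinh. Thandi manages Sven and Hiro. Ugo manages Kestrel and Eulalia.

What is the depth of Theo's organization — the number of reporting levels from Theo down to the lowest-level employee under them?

The longest chain under Theo runs Theo → Carmen, which is 1 level below Theo.

1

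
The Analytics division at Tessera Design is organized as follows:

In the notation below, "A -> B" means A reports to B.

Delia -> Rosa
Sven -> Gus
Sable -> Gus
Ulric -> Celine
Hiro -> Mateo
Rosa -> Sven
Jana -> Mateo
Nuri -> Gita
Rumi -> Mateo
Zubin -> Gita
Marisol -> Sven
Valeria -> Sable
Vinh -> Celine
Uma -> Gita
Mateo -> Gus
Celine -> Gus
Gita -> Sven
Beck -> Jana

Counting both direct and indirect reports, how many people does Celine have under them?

2

Celine directly manages Vinh, Ulric. Vinh has no reports. Ulric has no reports. So Celine's organization is 2 direct reports plus everyone under them: 1 + 1 = 2.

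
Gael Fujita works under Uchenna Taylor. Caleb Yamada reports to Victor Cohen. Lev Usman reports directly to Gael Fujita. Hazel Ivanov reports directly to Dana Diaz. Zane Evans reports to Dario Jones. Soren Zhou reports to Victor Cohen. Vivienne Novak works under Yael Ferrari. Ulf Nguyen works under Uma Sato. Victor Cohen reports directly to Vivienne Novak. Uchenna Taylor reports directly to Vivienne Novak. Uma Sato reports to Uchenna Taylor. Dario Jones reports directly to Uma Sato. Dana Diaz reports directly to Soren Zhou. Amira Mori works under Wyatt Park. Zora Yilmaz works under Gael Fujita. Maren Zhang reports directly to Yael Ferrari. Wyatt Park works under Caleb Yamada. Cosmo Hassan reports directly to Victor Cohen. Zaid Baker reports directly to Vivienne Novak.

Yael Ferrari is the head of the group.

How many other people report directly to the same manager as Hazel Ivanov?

0

Hazel Ivanov reports to Dana Diaz, and Dana Diaz has no other direct reports. Hazel Ivanov has 0 peers.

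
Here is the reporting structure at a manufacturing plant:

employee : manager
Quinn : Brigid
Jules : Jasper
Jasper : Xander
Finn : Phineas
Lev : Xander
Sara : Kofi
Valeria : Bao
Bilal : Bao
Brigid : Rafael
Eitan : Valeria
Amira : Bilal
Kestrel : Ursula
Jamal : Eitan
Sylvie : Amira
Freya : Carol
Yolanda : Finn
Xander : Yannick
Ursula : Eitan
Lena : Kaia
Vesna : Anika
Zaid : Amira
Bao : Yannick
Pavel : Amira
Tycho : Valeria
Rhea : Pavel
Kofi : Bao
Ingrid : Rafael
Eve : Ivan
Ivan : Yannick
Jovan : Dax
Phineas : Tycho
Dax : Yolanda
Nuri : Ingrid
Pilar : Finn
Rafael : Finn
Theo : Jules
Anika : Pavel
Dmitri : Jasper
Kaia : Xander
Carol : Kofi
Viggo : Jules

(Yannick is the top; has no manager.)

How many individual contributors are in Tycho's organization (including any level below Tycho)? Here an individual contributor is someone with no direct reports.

The people in Tycho's organization with no one reporting to them are Pilar, Jovan, Nuri, Quinn. That is 4.

4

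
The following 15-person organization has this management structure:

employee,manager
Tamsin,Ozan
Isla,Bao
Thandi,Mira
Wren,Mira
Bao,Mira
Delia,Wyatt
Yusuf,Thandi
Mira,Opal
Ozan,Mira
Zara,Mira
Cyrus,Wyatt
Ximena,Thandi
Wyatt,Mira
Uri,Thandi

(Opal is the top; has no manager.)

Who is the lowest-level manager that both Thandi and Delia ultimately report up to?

Thandi's chain of managers is Mira, Opal. Delia's chain of managers is Wyatt, Mira, Opal. The first manager that appears in both chains is Mira.

Mira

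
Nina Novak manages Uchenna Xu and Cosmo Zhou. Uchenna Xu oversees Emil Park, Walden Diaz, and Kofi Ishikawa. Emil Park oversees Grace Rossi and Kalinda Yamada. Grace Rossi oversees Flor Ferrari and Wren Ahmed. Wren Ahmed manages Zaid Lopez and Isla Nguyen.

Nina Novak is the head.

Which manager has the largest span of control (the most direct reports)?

Uchenna Xu

Direct-report counts: Nina Novak has 2; Uchenna Xu has 3; Emil Park has 2; Grace Rossi has 2; Wren Ahmed has 2. The largest is 3, held by Uchenna Xu.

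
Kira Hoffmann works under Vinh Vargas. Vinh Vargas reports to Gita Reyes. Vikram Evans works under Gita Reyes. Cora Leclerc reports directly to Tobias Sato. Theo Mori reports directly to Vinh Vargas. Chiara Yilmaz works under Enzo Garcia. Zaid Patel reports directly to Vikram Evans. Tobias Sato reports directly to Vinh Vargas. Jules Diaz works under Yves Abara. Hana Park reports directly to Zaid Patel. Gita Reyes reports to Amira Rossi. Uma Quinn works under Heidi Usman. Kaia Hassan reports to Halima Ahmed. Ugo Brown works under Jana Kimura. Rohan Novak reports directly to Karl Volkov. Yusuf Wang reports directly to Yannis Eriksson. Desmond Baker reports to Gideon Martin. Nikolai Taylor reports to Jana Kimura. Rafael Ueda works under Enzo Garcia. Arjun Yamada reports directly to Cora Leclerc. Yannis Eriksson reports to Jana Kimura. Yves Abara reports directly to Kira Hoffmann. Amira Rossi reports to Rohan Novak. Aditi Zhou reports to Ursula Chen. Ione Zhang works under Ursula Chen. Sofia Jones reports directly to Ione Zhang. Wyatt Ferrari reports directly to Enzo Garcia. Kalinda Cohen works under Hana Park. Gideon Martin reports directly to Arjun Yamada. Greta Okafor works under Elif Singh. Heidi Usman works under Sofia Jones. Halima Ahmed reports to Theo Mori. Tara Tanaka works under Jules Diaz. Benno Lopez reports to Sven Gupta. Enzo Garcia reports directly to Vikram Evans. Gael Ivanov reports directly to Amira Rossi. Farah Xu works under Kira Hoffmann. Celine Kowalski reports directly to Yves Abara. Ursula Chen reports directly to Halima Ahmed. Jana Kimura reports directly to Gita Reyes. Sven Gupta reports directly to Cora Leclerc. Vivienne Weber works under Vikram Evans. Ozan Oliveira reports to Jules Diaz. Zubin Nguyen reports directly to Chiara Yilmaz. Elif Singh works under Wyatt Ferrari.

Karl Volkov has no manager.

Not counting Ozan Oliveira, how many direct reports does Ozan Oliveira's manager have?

Ozan Oliveira reports to Jules Diaz. Jules Diaz's other direct reports are Tara Tanaka — 1 peer.

1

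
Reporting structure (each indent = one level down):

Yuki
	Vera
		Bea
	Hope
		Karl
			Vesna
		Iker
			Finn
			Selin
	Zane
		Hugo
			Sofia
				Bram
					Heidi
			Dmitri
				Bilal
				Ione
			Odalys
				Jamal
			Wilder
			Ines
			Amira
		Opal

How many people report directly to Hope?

Hope directly manages Karl, Iker. That is 2 direct reports.

2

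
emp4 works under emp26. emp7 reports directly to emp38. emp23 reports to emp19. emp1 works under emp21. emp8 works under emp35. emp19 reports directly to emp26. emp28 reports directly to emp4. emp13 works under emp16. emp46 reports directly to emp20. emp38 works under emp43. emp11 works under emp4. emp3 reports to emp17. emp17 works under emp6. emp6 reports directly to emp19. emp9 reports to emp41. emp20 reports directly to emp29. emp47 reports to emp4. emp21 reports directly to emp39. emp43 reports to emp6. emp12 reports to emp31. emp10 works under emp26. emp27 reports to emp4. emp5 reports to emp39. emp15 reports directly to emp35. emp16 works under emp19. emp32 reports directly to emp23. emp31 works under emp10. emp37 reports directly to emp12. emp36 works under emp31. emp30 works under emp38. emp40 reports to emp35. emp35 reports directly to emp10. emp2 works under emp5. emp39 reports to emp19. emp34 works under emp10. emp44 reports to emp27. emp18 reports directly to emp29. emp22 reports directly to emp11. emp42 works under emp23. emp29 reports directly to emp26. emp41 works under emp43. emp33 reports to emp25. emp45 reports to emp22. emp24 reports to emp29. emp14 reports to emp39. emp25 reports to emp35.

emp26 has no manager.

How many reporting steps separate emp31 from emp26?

Chain from emp31 up to emp26: emp31 → emp10 → emp26. That is 2 steps up, so emp31 is 2 levels below emp26.

2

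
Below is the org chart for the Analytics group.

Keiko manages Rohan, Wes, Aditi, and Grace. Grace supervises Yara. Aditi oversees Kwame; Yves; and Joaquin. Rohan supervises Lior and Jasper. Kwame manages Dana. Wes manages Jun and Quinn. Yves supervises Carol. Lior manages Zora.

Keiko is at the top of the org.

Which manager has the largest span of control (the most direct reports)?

Keiko

Direct-report counts: Keiko has 4; Wes has 2; Rohan has 2; Lior has 1; Aditi has 3; Yves has 1; Kwame has 1; Grace has 1. The largest is 4, held by Keiko.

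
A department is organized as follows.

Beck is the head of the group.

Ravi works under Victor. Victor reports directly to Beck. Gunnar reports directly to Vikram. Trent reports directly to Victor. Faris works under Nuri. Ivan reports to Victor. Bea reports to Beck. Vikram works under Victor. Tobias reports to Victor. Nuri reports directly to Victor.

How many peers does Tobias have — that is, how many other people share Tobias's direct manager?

5

Tobias reports to Victor. Victor's other direct reports are Vikram, Ravi, Trent, Nuri, Ivan — 5 peers.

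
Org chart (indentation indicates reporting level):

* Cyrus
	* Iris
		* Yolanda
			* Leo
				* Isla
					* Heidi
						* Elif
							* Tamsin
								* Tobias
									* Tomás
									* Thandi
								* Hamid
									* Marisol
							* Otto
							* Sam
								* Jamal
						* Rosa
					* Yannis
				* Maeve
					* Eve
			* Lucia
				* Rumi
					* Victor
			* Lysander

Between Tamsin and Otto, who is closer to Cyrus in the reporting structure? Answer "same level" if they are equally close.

Both Tamsin and Otto are 7 levels below Cyrus.

same level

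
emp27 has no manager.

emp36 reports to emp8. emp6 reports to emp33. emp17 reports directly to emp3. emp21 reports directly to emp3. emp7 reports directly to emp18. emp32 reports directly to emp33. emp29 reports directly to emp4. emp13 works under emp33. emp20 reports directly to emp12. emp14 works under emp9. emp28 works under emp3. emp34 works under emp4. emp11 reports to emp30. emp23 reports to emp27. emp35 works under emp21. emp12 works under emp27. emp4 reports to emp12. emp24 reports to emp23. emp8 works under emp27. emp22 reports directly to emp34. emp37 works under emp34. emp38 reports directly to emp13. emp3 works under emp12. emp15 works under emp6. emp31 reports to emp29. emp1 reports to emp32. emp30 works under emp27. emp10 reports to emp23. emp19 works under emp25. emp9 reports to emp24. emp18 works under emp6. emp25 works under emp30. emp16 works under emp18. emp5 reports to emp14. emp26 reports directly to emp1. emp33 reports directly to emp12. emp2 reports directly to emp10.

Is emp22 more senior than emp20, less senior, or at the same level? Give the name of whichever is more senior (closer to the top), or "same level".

emp20

emp22 is 4 levels below emp27; emp20 is 2. emp20 is higher.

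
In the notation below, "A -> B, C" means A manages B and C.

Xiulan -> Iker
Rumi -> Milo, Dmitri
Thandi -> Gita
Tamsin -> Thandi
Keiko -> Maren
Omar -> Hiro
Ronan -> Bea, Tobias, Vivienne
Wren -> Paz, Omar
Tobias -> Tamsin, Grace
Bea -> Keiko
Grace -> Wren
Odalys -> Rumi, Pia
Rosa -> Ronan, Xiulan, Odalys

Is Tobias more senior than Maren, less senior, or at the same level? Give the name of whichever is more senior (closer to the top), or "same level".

Tobias is 2 levels below Rosa; Maren is 4. Tobias is higher.

Tobias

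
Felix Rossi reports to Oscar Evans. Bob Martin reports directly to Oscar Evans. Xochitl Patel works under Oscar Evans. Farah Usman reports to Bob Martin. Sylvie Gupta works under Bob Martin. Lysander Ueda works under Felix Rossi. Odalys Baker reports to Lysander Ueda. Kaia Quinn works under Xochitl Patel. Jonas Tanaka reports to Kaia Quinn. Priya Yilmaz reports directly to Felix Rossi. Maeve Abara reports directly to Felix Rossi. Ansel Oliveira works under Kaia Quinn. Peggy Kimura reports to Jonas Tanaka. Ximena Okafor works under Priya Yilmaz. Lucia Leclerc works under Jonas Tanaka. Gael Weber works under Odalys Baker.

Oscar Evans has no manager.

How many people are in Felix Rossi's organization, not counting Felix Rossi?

Felix Rossi directly manages Lysander Ueda, Priya Yilmaz, Maeve Abara. Under Lysander Ueda: Odalys Baker, Gael Weber (2). Under Priya Yilmaz: Ximena Okafor (1). Maeve Abara has no reports. So Felix Rossi's organization is 3 direct reports plus everyone under them: 3 + 2 + 1 = 6.

6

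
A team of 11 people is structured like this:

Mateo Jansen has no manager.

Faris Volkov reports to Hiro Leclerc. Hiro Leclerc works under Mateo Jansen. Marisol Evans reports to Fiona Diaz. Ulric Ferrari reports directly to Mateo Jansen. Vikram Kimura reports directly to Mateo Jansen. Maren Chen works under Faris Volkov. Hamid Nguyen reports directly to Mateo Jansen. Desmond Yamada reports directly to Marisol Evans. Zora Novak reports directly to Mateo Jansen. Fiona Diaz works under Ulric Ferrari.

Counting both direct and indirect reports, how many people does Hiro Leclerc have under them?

Hiro Leclerc directly manages Faris Volkov. Under Faris Volkov: Maren Chen (1). That's 2 in total.

2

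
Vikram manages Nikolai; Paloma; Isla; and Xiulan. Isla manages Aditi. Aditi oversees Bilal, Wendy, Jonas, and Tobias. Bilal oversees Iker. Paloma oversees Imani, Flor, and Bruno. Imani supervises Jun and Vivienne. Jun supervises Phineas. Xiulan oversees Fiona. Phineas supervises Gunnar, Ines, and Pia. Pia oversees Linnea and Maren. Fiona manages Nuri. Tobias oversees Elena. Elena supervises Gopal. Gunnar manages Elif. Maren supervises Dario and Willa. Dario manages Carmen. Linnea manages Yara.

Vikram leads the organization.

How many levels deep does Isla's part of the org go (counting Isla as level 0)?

4

The longest chain under Isla runs Isla → Aditi → Tobias → Elena → Gopal, which is 4 levels below Isla.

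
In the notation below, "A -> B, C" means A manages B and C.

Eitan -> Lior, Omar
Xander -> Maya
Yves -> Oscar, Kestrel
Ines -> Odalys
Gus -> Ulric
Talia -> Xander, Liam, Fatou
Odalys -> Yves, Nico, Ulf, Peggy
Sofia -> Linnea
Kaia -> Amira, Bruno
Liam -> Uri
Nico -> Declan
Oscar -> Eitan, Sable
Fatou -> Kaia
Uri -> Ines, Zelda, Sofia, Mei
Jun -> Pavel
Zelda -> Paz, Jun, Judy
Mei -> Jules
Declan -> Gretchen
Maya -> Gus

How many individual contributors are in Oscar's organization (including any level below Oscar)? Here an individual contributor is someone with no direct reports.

The people in Oscar's organization with no one reporting to them are Sable, Omar, Lior. That is 3.

3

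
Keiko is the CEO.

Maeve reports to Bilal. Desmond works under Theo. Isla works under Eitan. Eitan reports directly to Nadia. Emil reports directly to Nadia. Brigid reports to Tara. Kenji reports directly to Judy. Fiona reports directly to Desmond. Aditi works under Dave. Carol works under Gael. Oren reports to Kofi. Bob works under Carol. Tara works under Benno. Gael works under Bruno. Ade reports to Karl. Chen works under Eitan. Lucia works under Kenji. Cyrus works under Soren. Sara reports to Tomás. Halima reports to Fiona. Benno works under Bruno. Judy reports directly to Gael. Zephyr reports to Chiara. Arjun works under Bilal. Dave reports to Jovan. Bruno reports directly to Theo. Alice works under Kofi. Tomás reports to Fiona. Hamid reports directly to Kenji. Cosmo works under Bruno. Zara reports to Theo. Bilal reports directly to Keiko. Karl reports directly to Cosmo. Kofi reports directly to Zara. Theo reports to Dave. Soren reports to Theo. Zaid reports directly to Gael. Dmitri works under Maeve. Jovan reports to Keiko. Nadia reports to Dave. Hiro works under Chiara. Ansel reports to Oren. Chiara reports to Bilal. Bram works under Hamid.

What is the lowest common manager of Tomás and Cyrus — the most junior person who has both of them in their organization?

Tomás's chain of managers is Fiona, Desmond, Theo, Dave, Jovan, Keiko. Cyrus's chain of managers is Soren, Theo, Dave, Jovan, Keiko. The first manager that appears in both chains is Theo.

Theo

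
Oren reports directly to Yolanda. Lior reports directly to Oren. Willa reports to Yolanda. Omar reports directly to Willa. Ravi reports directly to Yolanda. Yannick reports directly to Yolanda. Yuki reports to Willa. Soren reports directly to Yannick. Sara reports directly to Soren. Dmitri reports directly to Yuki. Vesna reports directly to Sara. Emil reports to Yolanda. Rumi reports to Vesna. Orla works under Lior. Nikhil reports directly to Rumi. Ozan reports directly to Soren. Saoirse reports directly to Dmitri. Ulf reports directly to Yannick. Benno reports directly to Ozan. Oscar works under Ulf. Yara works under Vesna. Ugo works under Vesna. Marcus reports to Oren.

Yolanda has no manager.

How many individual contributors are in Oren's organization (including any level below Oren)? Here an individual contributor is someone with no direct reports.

2

The people in Oren's organization with no one reporting to them are Marcus, Orla. That is 2.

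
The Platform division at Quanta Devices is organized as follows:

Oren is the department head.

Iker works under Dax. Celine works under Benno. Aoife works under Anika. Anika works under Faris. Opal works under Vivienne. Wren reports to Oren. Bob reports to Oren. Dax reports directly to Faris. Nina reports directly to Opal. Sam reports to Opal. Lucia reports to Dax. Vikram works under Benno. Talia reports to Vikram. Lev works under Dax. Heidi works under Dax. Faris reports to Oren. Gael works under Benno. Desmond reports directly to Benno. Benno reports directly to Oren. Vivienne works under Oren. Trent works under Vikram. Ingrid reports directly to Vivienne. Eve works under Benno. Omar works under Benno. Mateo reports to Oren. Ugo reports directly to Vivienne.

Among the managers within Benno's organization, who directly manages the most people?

Benno

Direct-report counts within Benno's organization: Benno has 6; Vikram has 2. The largest is 6, held by Benno.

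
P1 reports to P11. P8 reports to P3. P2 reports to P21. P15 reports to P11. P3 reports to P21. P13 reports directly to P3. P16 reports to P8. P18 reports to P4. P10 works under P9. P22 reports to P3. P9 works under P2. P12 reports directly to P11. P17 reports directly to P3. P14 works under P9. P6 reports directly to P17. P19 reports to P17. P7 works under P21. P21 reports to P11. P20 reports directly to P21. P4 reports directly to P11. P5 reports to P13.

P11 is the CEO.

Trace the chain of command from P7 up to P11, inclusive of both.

P7 -> P21 -> P11

P7 reports to P21. P21 reports to P11. P11 is at the top.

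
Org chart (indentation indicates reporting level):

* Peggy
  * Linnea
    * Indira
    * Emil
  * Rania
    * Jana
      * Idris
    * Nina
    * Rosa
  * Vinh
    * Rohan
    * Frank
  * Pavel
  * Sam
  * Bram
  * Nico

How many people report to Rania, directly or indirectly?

4

Rania directly manages Jana, Nina, Rosa. Under Jana: Idris (1). Nina has no reports. Rosa has no reports. So Rania's organization is 3 direct reports plus everyone under them: 2 + 1 + 1 = 4.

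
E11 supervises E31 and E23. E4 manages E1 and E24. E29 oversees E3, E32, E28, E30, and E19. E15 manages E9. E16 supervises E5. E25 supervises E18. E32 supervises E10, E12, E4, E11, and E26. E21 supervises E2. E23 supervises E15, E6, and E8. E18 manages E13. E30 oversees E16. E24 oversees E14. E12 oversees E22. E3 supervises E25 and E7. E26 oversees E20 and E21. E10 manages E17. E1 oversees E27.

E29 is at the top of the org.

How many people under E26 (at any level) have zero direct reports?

2

The people in E26's organization with no one reporting to them are E2, E20. That is 2.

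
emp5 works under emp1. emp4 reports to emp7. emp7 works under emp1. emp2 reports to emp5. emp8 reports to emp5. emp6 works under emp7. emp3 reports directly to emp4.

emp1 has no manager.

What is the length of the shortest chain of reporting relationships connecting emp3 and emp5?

4

emp3 is 3 levels below emp1, and emp5 is 1 level below emp1 (their lowest common manager). The shortest path runs up from emp3 to emp1 and back down to emp5: 3 + 1 = 4 links.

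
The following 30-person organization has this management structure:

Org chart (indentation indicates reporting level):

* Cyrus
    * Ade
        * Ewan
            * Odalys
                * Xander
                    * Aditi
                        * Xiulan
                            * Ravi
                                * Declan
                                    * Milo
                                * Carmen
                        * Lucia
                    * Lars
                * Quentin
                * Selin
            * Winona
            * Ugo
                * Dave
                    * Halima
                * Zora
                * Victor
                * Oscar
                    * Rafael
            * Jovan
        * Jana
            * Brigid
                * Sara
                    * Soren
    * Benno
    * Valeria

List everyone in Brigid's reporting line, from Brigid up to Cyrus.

Brigid reports to Jana. Jana reports to Ade. Ade reports to Cyrus. Cyrus is at the top.

Brigid -> Jana -> Ade -> Cyrus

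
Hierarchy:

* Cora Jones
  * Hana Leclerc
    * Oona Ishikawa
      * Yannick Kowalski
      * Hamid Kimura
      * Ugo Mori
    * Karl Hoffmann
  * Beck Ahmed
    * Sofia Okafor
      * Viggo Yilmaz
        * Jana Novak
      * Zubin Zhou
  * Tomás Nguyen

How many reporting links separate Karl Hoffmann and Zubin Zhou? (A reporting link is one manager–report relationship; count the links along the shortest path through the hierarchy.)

5

Karl Hoffmann is 2 levels below Cora Jones, and Zubin Zhou is 3 levels below Cora Jones (their lowest common manager). The shortest path runs up from Karl Hoffmann to Cora Jones and back down to Zubin Zhou: 2 + 3 = 5 links.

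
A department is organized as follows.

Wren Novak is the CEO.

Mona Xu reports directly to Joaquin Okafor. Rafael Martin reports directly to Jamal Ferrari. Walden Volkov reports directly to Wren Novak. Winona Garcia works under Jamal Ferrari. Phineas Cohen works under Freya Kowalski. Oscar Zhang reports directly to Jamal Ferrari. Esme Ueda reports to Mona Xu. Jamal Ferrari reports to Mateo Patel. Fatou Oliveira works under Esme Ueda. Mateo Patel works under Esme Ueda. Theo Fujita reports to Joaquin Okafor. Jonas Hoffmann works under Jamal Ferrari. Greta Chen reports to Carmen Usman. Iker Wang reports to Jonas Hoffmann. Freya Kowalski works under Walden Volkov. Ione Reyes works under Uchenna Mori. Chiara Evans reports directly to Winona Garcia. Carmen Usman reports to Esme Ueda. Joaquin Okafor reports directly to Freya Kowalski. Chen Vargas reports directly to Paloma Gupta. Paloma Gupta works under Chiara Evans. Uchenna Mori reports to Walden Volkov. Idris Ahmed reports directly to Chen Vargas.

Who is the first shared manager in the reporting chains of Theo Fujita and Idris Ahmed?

Theo Fujita's chain of managers is Joaquin Okafor, Freya Kowalski, Walden Volkov, Wren Novak. Idris Ahmed's chain of managers is Chen Vargas, Paloma Gupta, Chiara Evans, Winona Garcia, Jamal Ferrari, Mateo Patel, Esme Ueda, Mona Xu, Joaquin Okafor, Freya Kowalski, Walden Volkov, Wren Novak. The first manager that appears in both chains is Joaquin Okafor.

Joaquin Okafor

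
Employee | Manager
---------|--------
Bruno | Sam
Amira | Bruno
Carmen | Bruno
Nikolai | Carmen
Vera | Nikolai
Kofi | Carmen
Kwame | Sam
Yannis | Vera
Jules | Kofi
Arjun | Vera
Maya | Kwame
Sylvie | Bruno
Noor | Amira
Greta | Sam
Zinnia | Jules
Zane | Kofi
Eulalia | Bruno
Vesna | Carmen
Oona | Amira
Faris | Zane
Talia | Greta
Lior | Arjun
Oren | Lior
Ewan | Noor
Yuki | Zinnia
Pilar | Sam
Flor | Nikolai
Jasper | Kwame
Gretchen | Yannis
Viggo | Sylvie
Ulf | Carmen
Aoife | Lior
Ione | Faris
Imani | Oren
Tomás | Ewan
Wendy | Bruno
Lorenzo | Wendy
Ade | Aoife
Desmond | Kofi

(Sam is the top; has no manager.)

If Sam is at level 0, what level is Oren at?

Chain from Oren up to Sam: Oren → Lior → Arjun → Vera → Nikolai → Carmen → Bruno → Sam. That is 7 steps up, so Oren is 7 levels below Sam.

7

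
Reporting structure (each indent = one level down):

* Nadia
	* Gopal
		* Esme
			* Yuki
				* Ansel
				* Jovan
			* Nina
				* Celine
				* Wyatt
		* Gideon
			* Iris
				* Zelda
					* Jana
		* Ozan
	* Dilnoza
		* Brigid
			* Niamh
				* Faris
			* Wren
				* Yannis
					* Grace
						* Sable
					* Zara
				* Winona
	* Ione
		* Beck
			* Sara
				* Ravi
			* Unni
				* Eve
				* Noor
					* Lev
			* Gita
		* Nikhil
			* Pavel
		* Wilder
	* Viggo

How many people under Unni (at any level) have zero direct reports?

The people in Unni's organization with no one reporting to them are Lev, Eve. That is 2.

2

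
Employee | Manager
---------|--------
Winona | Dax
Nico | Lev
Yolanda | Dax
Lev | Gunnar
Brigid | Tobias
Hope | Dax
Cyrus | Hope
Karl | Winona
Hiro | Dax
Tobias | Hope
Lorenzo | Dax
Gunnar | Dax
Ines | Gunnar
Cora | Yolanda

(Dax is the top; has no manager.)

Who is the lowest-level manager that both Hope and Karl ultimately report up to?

Dax

Hope's chain of managers is Dax. Karl's chain of managers is Winona, Dax. The first manager that appears in both chains is Dax.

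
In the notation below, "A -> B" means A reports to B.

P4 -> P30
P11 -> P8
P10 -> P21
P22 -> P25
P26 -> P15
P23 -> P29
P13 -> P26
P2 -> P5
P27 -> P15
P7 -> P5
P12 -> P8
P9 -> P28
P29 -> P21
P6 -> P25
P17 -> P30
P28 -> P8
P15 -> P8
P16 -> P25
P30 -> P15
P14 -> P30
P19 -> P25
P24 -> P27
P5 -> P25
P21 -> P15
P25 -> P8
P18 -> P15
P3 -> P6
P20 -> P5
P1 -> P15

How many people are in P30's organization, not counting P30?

3

P30 directly manages P4, P17, P14. P4 has no reports. P17 has no reports. P14 has no reports. So P30's organization is 3 direct reports plus everyone under them: 1 + 1 + 1 = 3.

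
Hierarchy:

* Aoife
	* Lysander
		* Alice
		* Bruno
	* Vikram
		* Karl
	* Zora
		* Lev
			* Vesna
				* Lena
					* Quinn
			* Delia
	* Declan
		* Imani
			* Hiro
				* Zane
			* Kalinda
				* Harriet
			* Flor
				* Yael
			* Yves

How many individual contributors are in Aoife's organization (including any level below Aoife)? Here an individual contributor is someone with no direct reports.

The people in Aoife's organization with no one reporting to them are Yves, Yael, Harriet, Zane, Delia, Quinn, Karl, Bruno, Alice. That is 9.

9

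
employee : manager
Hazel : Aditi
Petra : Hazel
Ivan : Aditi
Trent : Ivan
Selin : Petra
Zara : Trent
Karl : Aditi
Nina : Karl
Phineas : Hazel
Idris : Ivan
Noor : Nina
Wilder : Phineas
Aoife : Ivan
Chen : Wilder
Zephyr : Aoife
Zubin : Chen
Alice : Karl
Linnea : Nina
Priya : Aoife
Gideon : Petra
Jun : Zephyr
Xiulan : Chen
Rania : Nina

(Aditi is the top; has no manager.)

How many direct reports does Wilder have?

Wilder directly manages Chen. That is 1 direct report.

1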